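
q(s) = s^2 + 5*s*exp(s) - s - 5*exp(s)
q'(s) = 5*s*exp(s) + 2*s - 1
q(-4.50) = 24.44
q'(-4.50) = -10.25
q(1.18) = 3.14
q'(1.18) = 20.56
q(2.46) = 89.04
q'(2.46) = 147.89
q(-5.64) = 37.33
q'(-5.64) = -12.38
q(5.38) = 4776.35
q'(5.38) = 5847.66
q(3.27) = 306.06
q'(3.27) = 435.73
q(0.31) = -4.92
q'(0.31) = 1.73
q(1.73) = 21.85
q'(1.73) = 51.25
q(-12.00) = 156.00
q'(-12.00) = -25.00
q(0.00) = -5.00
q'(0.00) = -1.00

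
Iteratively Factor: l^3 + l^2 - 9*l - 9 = (l + 1)*(l^2 - 9) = (l - 3)*(l + 1)*(l + 3)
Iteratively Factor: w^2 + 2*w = (w)*(w + 2)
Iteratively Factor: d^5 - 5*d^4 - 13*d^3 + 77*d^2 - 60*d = (d + 4)*(d^4 - 9*d^3 + 23*d^2 - 15*d) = (d - 1)*(d + 4)*(d^3 - 8*d^2 + 15*d) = (d - 5)*(d - 1)*(d + 4)*(d^2 - 3*d) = d*(d - 5)*(d - 1)*(d + 4)*(d - 3)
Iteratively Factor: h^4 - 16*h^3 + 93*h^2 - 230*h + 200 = (h - 5)*(h^3 - 11*h^2 + 38*h - 40) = (h - 5)^2*(h^2 - 6*h + 8) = (h - 5)^2*(h - 4)*(h - 2)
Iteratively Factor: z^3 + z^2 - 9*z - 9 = (z - 3)*(z^2 + 4*z + 3) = (z - 3)*(z + 3)*(z + 1)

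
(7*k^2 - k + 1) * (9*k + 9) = 63*k^3 + 54*k^2 + 9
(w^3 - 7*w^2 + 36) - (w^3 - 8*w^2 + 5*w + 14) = w^2 - 5*w + 22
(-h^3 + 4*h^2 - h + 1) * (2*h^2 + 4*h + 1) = -2*h^5 + 4*h^4 + 13*h^3 + 2*h^2 + 3*h + 1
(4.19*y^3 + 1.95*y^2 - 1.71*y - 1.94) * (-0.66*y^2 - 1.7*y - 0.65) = -2.7654*y^5 - 8.41*y^4 - 4.9099*y^3 + 2.9199*y^2 + 4.4095*y + 1.261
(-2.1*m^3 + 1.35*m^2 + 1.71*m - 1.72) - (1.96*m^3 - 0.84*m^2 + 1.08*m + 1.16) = -4.06*m^3 + 2.19*m^2 + 0.63*m - 2.88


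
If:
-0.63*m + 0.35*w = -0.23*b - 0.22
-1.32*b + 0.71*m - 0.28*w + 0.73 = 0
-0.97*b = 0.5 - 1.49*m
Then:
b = 0.97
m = 0.97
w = 0.48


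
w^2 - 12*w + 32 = (w - 8)*(w - 4)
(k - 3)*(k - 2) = k^2 - 5*k + 6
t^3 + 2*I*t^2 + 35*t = t*(t - 5*I)*(t + 7*I)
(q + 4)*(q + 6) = q^2 + 10*q + 24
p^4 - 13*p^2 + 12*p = p*(p - 3)*(p - 1)*(p + 4)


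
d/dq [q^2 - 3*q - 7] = 2*q - 3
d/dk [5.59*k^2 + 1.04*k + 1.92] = 11.18*k + 1.04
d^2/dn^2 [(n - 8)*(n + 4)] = 2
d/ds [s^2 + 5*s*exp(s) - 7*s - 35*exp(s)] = 5*s*exp(s) + 2*s - 30*exp(s) - 7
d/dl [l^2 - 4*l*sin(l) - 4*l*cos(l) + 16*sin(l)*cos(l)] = -4*sqrt(2)*l*cos(l + pi/4) + 2*l - 4*sqrt(2)*sin(l + pi/4) + 16*cos(2*l)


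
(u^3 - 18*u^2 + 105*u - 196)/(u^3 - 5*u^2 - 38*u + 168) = (u - 7)/(u + 6)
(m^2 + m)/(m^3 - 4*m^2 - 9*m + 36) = m*(m + 1)/(m^3 - 4*m^2 - 9*m + 36)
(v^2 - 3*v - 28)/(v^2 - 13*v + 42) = (v + 4)/(v - 6)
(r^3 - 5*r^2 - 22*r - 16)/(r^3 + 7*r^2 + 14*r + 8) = (r - 8)/(r + 4)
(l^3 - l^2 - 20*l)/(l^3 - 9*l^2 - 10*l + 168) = l*(l - 5)/(l^2 - 13*l + 42)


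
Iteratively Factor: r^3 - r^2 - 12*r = (r + 3)*(r^2 - 4*r) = r*(r + 3)*(r - 4)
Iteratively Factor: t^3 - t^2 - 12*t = (t)*(t^2 - t - 12) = t*(t - 4)*(t + 3)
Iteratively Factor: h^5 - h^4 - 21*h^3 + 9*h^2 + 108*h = (h - 3)*(h^4 + 2*h^3 - 15*h^2 - 36*h) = (h - 3)*(h + 3)*(h^3 - h^2 - 12*h) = (h - 4)*(h - 3)*(h + 3)*(h^2 + 3*h) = (h - 4)*(h - 3)*(h + 3)^2*(h)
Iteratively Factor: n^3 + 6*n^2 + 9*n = (n + 3)*(n^2 + 3*n) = (n + 3)^2*(n)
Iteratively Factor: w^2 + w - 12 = (w - 3)*(w + 4)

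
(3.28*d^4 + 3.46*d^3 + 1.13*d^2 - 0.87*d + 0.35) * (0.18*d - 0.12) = 0.5904*d^5 + 0.2292*d^4 - 0.2118*d^3 - 0.2922*d^2 + 0.1674*d - 0.042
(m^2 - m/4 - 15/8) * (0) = 0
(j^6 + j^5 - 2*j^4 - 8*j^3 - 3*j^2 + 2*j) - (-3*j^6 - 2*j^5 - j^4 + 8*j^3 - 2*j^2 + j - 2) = 4*j^6 + 3*j^5 - j^4 - 16*j^3 - j^2 + j + 2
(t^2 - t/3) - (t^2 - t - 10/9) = 2*t/3 + 10/9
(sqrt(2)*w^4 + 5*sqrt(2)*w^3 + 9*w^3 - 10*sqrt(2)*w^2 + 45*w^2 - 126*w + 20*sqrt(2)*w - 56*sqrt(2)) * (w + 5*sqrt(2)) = sqrt(2)*w^5 + 5*sqrt(2)*w^4 + 19*w^4 + 35*sqrt(2)*w^3 + 95*w^3 - 226*w^2 + 245*sqrt(2)*w^2 - 686*sqrt(2)*w + 200*w - 560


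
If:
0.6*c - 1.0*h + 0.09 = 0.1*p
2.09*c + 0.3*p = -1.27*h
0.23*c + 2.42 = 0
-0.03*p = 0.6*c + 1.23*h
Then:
No Solution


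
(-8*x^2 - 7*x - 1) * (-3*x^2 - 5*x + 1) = 24*x^4 + 61*x^3 + 30*x^2 - 2*x - 1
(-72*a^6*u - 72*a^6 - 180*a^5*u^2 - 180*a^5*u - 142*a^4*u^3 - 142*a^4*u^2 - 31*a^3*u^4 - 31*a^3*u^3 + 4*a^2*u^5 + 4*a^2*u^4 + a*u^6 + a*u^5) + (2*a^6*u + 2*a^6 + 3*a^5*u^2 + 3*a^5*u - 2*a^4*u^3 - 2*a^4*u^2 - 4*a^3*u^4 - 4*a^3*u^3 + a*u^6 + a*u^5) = -70*a^6*u - 70*a^6 - 177*a^5*u^2 - 177*a^5*u - 144*a^4*u^3 - 144*a^4*u^2 - 35*a^3*u^4 - 35*a^3*u^3 + 4*a^2*u^5 + 4*a^2*u^4 + 2*a*u^6 + 2*a*u^5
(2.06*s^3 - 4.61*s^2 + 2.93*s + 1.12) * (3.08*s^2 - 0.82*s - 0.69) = 6.3448*s^5 - 15.888*s^4 + 11.3832*s^3 + 4.2279*s^2 - 2.9401*s - 0.7728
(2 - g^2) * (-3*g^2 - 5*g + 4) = 3*g^4 + 5*g^3 - 10*g^2 - 10*g + 8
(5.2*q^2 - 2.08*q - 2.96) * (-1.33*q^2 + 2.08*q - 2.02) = -6.916*q^4 + 13.5824*q^3 - 10.8936*q^2 - 1.9552*q + 5.9792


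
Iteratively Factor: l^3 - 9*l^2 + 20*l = (l - 4)*(l^2 - 5*l) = (l - 5)*(l - 4)*(l)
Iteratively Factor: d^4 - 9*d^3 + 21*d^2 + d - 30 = (d - 5)*(d^3 - 4*d^2 + d + 6) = (d - 5)*(d - 3)*(d^2 - d - 2) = (d - 5)*(d - 3)*(d - 2)*(d + 1)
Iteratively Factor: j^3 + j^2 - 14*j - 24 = (j - 4)*(j^2 + 5*j + 6) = (j - 4)*(j + 2)*(j + 3)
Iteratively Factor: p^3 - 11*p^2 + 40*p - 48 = (p - 3)*(p^2 - 8*p + 16) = (p - 4)*(p - 3)*(p - 4)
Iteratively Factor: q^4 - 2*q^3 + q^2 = (q)*(q^3 - 2*q^2 + q) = q^2*(q^2 - 2*q + 1) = q^2*(q - 1)*(q - 1)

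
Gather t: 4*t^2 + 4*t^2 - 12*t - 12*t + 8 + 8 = 8*t^2 - 24*t + 16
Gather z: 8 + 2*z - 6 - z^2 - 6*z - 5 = -z^2 - 4*z - 3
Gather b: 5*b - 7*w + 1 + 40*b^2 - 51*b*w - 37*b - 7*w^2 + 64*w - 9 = 40*b^2 + b*(-51*w - 32) - 7*w^2 + 57*w - 8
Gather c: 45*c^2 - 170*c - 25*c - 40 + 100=45*c^2 - 195*c + 60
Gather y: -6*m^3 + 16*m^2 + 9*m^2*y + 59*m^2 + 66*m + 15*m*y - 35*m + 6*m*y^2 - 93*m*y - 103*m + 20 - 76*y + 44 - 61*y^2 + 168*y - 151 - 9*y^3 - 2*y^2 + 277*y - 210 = -6*m^3 + 75*m^2 - 72*m - 9*y^3 + y^2*(6*m - 63) + y*(9*m^2 - 78*m + 369) - 297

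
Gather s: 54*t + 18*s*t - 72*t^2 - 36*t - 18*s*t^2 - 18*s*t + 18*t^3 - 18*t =-18*s*t^2 + 18*t^3 - 72*t^2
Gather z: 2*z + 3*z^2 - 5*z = 3*z^2 - 3*z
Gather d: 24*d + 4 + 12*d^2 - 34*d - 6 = 12*d^2 - 10*d - 2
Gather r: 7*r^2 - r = 7*r^2 - r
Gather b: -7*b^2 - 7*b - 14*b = -7*b^2 - 21*b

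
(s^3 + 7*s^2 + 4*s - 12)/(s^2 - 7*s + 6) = (s^2 + 8*s + 12)/(s - 6)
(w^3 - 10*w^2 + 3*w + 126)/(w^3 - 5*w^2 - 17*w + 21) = (w - 6)/(w - 1)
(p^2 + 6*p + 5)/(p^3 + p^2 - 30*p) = (p^2 + 6*p + 5)/(p*(p^2 + p - 30))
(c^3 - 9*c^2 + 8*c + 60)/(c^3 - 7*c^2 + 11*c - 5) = (c^2 - 4*c - 12)/(c^2 - 2*c + 1)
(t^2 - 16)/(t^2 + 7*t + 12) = (t - 4)/(t + 3)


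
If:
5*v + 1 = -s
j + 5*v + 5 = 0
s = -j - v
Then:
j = -5/3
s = 7/3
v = -2/3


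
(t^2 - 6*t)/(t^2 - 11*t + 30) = t/(t - 5)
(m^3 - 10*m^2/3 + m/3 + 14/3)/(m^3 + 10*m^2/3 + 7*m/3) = (3*m^2 - 13*m + 14)/(m*(3*m + 7))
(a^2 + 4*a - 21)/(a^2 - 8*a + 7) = (a^2 + 4*a - 21)/(a^2 - 8*a + 7)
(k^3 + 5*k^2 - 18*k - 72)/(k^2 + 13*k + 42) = (k^2 - k - 12)/(k + 7)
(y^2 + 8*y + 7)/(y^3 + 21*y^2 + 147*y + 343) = (y + 1)/(y^2 + 14*y + 49)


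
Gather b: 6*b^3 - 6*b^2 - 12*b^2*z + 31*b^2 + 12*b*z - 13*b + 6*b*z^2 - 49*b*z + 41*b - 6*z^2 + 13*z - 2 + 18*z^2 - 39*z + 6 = 6*b^3 + b^2*(25 - 12*z) + b*(6*z^2 - 37*z + 28) + 12*z^2 - 26*z + 4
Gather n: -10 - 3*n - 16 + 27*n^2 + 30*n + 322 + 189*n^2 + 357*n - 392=216*n^2 + 384*n - 96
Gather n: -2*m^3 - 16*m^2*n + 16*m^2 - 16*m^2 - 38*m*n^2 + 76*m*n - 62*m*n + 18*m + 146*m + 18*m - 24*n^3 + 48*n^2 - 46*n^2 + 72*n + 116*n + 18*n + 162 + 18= -2*m^3 + 182*m - 24*n^3 + n^2*(2 - 38*m) + n*(-16*m^2 + 14*m + 206) + 180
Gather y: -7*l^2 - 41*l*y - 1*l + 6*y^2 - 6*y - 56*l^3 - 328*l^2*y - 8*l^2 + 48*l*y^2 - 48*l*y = -56*l^3 - 15*l^2 - l + y^2*(48*l + 6) + y*(-328*l^2 - 89*l - 6)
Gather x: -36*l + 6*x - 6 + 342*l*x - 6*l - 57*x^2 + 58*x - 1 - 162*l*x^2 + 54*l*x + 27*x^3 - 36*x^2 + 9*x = -42*l + 27*x^3 + x^2*(-162*l - 93) + x*(396*l + 73) - 7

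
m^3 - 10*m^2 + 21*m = m*(m - 7)*(m - 3)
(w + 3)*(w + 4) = w^2 + 7*w + 12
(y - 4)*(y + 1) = y^2 - 3*y - 4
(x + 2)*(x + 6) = x^2 + 8*x + 12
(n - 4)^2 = n^2 - 8*n + 16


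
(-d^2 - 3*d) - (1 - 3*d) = -d^2 - 1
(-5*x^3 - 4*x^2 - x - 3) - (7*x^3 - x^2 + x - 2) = -12*x^3 - 3*x^2 - 2*x - 1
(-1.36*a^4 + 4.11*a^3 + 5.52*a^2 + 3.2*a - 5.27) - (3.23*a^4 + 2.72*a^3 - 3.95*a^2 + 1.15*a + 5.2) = -4.59*a^4 + 1.39*a^3 + 9.47*a^2 + 2.05*a - 10.47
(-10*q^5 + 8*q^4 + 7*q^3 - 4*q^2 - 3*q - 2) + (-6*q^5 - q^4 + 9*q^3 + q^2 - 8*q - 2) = -16*q^5 + 7*q^4 + 16*q^3 - 3*q^2 - 11*q - 4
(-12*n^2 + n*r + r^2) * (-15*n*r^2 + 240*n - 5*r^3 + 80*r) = 180*n^3*r^2 - 2880*n^3 + 45*n^2*r^3 - 720*n^2*r - 20*n*r^4 + 320*n*r^2 - 5*r^5 + 80*r^3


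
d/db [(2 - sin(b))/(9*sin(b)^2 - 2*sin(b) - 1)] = (9*sin(b)^2 - 36*sin(b) + 5)*cos(b)/(9*sin(b)^2 - 2*sin(b) - 1)^2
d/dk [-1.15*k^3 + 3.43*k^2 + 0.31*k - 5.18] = -3.45*k^2 + 6.86*k + 0.31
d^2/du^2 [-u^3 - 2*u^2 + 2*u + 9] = -6*u - 4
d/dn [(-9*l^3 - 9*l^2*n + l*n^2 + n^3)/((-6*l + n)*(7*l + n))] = (387*l^4 - 66*l^3*n - 116*l^2*n^2 + 2*l*n^3 + n^4)/(1764*l^4 - 84*l^3*n - 83*l^2*n^2 + 2*l*n^3 + n^4)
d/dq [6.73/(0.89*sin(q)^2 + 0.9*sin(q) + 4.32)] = -(11.9794*sin(q) + 6.057)*cos(q)/(0.89*sin(q)^2 + 0.9*sin(q) + 4.32)^2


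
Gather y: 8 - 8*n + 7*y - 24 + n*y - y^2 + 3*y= -8*n - y^2 + y*(n + 10) - 16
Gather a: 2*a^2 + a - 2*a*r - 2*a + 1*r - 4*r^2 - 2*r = 2*a^2 + a*(-2*r - 1) - 4*r^2 - r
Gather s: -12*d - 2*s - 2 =-12*d - 2*s - 2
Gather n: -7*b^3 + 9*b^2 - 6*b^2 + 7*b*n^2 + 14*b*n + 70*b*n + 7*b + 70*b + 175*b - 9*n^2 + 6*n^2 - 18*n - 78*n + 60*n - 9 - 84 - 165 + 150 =-7*b^3 + 3*b^2 + 252*b + n^2*(7*b - 3) + n*(84*b - 36) - 108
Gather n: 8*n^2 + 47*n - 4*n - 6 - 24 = 8*n^2 + 43*n - 30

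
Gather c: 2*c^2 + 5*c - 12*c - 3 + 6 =2*c^2 - 7*c + 3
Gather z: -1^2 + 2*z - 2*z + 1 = 0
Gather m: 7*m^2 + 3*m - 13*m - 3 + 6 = 7*m^2 - 10*m + 3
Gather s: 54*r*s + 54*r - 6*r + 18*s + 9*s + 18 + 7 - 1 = 48*r + s*(54*r + 27) + 24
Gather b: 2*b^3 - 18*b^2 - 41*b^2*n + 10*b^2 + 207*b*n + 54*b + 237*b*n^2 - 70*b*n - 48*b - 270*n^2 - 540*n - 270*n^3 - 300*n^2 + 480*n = 2*b^3 + b^2*(-41*n - 8) + b*(237*n^2 + 137*n + 6) - 270*n^3 - 570*n^2 - 60*n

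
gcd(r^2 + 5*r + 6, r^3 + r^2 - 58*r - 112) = r + 2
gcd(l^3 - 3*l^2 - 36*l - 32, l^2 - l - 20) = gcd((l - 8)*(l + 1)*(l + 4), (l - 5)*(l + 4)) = l + 4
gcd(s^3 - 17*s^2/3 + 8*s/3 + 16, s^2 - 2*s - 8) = s - 4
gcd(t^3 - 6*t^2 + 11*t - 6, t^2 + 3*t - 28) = 1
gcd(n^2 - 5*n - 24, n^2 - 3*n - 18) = n + 3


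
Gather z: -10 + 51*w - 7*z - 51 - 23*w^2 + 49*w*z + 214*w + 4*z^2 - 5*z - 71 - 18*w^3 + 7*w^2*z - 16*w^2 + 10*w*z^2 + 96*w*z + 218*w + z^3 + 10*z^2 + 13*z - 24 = -18*w^3 - 39*w^2 + 483*w + z^3 + z^2*(10*w + 14) + z*(7*w^2 + 145*w + 1) - 156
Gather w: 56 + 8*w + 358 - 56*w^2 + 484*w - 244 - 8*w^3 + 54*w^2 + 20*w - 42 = -8*w^3 - 2*w^2 + 512*w + 128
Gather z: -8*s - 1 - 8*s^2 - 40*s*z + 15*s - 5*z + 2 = -8*s^2 + 7*s + z*(-40*s - 5) + 1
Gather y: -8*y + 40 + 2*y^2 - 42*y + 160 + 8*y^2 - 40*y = 10*y^2 - 90*y + 200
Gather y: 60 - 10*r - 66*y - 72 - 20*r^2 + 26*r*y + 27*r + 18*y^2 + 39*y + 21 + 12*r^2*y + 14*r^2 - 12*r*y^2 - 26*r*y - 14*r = -6*r^2 + 3*r + y^2*(18 - 12*r) + y*(12*r^2 - 27) + 9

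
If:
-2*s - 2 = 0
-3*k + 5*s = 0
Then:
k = -5/3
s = -1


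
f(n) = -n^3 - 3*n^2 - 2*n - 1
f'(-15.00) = -587.00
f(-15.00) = 2729.00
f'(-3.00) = -11.00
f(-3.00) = 5.00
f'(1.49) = -17.60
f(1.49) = -13.95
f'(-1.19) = 0.89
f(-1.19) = -1.18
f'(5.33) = -119.21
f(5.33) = -248.31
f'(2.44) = -34.50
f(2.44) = -38.27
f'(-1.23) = 0.84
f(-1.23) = -1.22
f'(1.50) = -17.75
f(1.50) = -14.12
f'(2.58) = -37.45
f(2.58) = -43.30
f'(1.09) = -12.10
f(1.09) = -8.04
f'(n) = -3*n^2 - 6*n - 2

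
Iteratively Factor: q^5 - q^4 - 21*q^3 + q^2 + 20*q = (q + 4)*(q^4 - 5*q^3 - q^2 + 5*q) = (q + 1)*(q + 4)*(q^3 - 6*q^2 + 5*q) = (q - 5)*(q + 1)*(q + 4)*(q^2 - q) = (q - 5)*(q - 1)*(q + 1)*(q + 4)*(q)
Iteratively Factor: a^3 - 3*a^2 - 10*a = (a)*(a^2 - 3*a - 10) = a*(a + 2)*(a - 5)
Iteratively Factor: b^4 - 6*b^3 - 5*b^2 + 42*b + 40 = (b - 4)*(b^3 - 2*b^2 - 13*b - 10) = (b - 4)*(b + 1)*(b^2 - 3*b - 10) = (b - 4)*(b + 1)*(b + 2)*(b - 5)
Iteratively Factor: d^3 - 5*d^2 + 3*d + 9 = (d - 3)*(d^2 - 2*d - 3) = (d - 3)*(d + 1)*(d - 3)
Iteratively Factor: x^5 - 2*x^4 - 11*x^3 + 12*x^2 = (x - 4)*(x^4 + 2*x^3 - 3*x^2) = x*(x - 4)*(x^3 + 2*x^2 - 3*x) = x^2*(x - 4)*(x^2 + 2*x - 3) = x^2*(x - 4)*(x - 1)*(x + 3)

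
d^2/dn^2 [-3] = 0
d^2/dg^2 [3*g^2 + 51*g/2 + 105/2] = 6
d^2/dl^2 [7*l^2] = 14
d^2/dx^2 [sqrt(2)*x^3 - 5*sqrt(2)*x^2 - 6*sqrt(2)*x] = sqrt(2)*(6*x - 10)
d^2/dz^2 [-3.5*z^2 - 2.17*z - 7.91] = -7.00000000000000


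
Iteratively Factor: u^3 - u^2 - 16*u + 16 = (u - 1)*(u^2 - 16) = (u - 4)*(u - 1)*(u + 4)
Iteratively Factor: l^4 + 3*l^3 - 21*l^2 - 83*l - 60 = (l + 4)*(l^3 - l^2 - 17*l - 15) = (l - 5)*(l + 4)*(l^2 + 4*l + 3) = (l - 5)*(l + 1)*(l + 4)*(l + 3)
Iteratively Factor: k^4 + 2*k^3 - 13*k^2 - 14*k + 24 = (k + 4)*(k^3 - 2*k^2 - 5*k + 6) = (k + 2)*(k + 4)*(k^2 - 4*k + 3) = (k - 3)*(k + 2)*(k + 4)*(k - 1)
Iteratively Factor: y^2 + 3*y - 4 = (y - 1)*(y + 4)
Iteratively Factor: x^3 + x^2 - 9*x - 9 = (x - 3)*(x^2 + 4*x + 3) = (x - 3)*(x + 3)*(x + 1)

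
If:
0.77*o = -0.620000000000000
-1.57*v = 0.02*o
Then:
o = -0.81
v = 0.01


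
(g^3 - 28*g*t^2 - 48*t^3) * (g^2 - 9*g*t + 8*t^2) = g^5 - 9*g^4*t - 20*g^3*t^2 + 204*g^2*t^3 + 208*g*t^4 - 384*t^5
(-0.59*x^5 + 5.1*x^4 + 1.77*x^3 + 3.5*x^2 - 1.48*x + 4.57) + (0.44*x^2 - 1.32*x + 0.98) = -0.59*x^5 + 5.1*x^4 + 1.77*x^3 + 3.94*x^2 - 2.8*x + 5.55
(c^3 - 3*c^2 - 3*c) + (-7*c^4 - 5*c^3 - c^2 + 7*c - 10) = -7*c^4 - 4*c^3 - 4*c^2 + 4*c - 10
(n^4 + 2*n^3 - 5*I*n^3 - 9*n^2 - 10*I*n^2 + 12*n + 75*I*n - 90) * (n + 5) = n^5 + 7*n^4 - 5*I*n^4 + n^3 - 35*I*n^3 - 33*n^2 + 25*I*n^2 - 30*n + 375*I*n - 450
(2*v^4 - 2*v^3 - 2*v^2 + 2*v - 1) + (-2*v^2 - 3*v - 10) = 2*v^4 - 2*v^3 - 4*v^2 - v - 11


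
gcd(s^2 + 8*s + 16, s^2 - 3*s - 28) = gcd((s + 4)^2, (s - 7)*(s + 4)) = s + 4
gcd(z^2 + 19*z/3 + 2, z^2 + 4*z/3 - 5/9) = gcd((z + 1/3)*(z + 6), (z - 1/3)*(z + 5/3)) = 1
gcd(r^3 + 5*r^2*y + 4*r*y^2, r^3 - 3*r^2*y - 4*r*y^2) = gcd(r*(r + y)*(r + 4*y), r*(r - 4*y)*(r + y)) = r^2 + r*y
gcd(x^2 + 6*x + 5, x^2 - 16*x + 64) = 1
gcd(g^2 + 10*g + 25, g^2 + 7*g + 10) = g + 5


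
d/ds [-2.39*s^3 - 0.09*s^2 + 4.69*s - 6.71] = -7.17*s^2 - 0.18*s + 4.69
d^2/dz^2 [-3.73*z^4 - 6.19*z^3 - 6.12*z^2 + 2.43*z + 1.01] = -44.76*z^2 - 37.14*z - 12.24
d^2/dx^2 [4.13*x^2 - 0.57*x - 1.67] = 8.26000000000000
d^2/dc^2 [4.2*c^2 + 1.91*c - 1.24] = 8.40000000000000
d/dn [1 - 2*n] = -2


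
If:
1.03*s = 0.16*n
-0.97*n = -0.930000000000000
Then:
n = 0.96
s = 0.15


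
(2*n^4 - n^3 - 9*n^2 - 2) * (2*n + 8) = 4*n^5 + 14*n^4 - 26*n^3 - 72*n^2 - 4*n - 16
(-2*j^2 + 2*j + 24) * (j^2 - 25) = -2*j^4 + 2*j^3 + 74*j^2 - 50*j - 600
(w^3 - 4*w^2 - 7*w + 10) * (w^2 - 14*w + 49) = w^5 - 18*w^4 + 98*w^3 - 88*w^2 - 483*w + 490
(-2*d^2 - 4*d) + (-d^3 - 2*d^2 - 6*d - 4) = -d^3 - 4*d^2 - 10*d - 4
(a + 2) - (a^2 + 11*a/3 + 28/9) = -a^2 - 8*a/3 - 10/9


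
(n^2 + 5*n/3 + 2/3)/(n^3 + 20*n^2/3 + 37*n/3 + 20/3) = (3*n + 2)/(3*n^2 + 17*n + 20)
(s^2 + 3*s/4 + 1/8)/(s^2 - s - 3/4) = (4*s + 1)/(2*(2*s - 3))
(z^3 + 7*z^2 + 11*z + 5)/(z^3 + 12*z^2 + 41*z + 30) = (z + 1)/(z + 6)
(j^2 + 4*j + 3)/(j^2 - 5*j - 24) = (j + 1)/(j - 8)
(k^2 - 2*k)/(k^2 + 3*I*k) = (k - 2)/(k + 3*I)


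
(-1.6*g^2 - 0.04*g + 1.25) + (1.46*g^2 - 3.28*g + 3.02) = -0.14*g^2 - 3.32*g + 4.27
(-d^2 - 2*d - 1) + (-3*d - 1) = -d^2 - 5*d - 2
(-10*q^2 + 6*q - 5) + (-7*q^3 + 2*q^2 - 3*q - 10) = -7*q^3 - 8*q^2 + 3*q - 15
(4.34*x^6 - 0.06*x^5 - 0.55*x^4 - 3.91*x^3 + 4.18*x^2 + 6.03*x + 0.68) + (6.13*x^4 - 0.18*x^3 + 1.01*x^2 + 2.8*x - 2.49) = 4.34*x^6 - 0.06*x^5 + 5.58*x^4 - 4.09*x^3 + 5.19*x^2 + 8.83*x - 1.81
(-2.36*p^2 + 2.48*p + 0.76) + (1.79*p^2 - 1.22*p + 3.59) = -0.57*p^2 + 1.26*p + 4.35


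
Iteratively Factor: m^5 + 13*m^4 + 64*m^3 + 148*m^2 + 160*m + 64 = (m + 4)*(m^4 + 9*m^3 + 28*m^2 + 36*m + 16) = (m + 1)*(m + 4)*(m^3 + 8*m^2 + 20*m + 16) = (m + 1)*(m + 4)^2*(m^2 + 4*m + 4) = (m + 1)*(m + 2)*(m + 4)^2*(m + 2)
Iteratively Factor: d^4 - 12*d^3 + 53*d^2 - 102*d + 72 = (d - 3)*(d^3 - 9*d^2 + 26*d - 24) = (d - 3)*(d - 2)*(d^2 - 7*d + 12) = (d - 4)*(d - 3)*(d - 2)*(d - 3)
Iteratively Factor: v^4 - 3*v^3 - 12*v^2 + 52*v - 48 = (v - 3)*(v^3 - 12*v + 16) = (v - 3)*(v - 2)*(v^2 + 2*v - 8) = (v - 3)*(v - 2)^2*(v + 4)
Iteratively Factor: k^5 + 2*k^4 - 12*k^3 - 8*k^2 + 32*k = (k - 2)*(k^4 + 4*k^3 - 4*k^2 - 16*k) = (k - 2)*(k + 4)*(k^3 - 4*k) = k*(k - 2)*(k + 4)*(k^2 - 4) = k*(k - 2)^2*(k + 4)*(k + 2)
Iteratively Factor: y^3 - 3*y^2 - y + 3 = (y - 1)*(y^2 - 2*y - 3) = (y - 1)*(y + 1)*(y - 3)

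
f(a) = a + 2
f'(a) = 1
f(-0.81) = 1.19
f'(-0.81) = 1.00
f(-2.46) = -0.46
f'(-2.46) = 1.00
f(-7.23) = -5.23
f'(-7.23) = 1.00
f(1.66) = 3.66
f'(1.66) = 1.00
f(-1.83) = 0.17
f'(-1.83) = 1.00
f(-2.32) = -0.32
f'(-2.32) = 1.00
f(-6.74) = -4.74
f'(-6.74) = 1.00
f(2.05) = 4.05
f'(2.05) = 1.00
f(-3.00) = -1.00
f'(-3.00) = 1.00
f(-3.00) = -1.00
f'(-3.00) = 1.00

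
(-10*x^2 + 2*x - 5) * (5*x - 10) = -50*x^3 + 110*x^2 - 45*x + 50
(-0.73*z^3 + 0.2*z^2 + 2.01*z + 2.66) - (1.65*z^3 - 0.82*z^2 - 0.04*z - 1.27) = -2.38*z^3 + 1.02*z^2 + 2.05*z + 3.93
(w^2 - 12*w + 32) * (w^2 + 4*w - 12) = w^4 - 8*w^3 - 28*w^2 + 272*w - 384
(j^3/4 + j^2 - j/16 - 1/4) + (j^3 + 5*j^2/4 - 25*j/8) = 5*j^3/4 + 9*j^2/4 - 51*j/16 - 1/4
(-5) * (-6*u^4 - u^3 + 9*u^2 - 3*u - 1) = 30*u^4 + 5*u^3 - 45*u^2 + 15*u + 5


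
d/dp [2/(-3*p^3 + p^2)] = 2*(9*p - 2)/(p^3*(3*p - 1)^2)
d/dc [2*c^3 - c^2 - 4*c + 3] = 6*c^2 - 2*c - 4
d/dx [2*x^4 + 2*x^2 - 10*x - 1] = 8*x^3 + 4*x - 10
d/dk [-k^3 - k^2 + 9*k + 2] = -3*k^2 - 2*k + 9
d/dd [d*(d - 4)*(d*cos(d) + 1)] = -d*(d - 4)*(d*sin(d) - cos(d)) + d*(d*cos(d) + 1) + (d - 4)*(d*cos(d) + 1)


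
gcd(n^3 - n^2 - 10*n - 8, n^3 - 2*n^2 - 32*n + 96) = n - 4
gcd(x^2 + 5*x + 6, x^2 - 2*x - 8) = x + 2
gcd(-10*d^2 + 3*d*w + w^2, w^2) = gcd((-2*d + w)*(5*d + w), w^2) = 1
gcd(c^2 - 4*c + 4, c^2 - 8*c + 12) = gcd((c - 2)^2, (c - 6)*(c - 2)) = c - 2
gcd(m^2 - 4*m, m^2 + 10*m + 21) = 1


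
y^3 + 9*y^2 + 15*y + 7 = (y + 1)^2*(y + 7)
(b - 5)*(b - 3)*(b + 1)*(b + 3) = b^4 - 4*b^3 - 14*b^2 + 36*b + 45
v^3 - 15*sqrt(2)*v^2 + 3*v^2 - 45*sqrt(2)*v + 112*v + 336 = (v + 3)*(v - 8*sqrt(2))*(v - 7*sqrt(2))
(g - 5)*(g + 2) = g^2 - 3*g - 10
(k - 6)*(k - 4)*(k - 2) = k^3 - 12*k^2 + 44*k - 48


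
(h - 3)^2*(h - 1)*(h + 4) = h^4 - 3*h^3 - 13*h^2 + 51*h - 36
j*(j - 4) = j^2 - 4*j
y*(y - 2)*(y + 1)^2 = y^4 - 3*y^2 - 2*y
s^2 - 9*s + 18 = (s - 6)*(s - 3)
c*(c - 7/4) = c^2 - 7*c/4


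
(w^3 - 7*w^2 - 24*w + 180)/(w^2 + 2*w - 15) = (w^2 - 12*w + 36)/(w - 3)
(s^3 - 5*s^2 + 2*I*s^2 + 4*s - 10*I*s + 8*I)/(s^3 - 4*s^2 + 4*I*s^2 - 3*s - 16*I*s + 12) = (s^2 + s*(-1 + 2*I) - 2*I)/(s^2 + 4*I*s - 3)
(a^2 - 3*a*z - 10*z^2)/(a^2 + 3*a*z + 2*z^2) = (a - 5*z)/(a + z)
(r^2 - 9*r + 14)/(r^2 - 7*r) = (r - 2)/r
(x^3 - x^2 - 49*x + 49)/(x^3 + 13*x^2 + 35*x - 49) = (x - 7)/(x + 7)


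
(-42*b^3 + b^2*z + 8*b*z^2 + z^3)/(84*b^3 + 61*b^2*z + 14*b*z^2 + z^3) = (-2*b + z)/(4*b + z)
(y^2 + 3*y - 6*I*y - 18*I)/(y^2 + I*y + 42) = (y + 3)/(y + 7*I)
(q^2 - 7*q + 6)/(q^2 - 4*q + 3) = (q - 6)/(q - 3)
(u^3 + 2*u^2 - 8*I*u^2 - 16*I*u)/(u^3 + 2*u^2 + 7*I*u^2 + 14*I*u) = (u - 8*I)/(u + 7*I)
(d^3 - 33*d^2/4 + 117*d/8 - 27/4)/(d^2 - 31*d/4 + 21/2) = (8*d^2 - 18*d + 9)/(2*(4*d - 7))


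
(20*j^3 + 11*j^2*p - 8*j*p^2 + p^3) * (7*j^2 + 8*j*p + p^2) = 140*j^5 + 237*j^4*p + 52*j^3*p^2 - 46*j^2*p^3 + p^5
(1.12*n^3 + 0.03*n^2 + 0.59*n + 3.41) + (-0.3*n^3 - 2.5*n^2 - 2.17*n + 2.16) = 0.82*n^3 - 2.47*n^2 - 1.58*n + 5.57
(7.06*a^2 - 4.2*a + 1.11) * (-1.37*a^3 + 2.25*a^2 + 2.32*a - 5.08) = -9.6722*a^5 + 21.639*a^4 + 5.4085*a^3 - 43.1113*a^2 + 23.9112*a - 5.6388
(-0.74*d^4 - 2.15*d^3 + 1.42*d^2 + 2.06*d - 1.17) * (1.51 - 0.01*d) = 0.0074*d^5 - 1.0959*d^4 - 3.2607*d^3 + 2.1236*d^2 + 3.1223*d - 1.7667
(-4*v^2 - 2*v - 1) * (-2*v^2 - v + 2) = 8*v^4 + 8*v^3 - 4*v^2 - 3*v - 2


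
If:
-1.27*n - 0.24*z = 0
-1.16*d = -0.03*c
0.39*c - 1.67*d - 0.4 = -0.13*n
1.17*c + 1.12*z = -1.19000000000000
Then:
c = 1.00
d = 0.03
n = 0.40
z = -2.11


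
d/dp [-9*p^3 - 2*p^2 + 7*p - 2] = -27*p^2 - 4*p + 7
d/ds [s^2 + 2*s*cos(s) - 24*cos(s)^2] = -2*s*sin(s) + 2*s + 24*sin(2*s) + 2*cos(s)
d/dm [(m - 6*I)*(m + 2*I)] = 2*m - 4*I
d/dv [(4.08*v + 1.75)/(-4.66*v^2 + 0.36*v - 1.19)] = (19.0128*v^2 + 16.31*v - 5.4852)/(21.7156*v^4 - 3.3552*v^3 + 11.2204*v^2 - 0.8568*v + 1.4161)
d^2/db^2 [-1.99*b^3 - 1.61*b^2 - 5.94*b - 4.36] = -11.94*b - 3.22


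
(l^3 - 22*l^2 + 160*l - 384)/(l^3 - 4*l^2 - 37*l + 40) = (l^2 - 14*l + 48)/(l^2 + 4*l - 5)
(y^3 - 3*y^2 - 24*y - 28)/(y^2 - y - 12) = (-y^3 + 3*y^2 + 24*y + 28)/(-y^2 + y + 12)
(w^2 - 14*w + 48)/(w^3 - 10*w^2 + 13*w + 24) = (w - 6)/(w^2 - 2*w - 3)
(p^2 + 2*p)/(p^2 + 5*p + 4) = p*(p + 2)/(p^2 + 5*p + 4)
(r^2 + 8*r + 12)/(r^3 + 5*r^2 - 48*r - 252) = (r + 2)/(r^2 - r - 42)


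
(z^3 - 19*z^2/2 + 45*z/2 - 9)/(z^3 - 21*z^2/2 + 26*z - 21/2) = (z - 6)/(z - 7)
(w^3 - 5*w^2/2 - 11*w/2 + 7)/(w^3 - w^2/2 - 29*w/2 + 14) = (w + 2)/(w + 4)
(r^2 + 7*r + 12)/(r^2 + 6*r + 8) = (r + 3)/(r + 2)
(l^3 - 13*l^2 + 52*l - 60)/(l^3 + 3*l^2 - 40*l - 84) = (l^2 - 7*l + 10)/(l^2 + 9*l + 14)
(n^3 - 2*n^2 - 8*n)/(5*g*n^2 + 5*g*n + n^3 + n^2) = (n^2 - 2*n - 8)/(5*g*n + 5*g + n^2 + n)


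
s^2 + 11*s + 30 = (s + 5)*(s + 6)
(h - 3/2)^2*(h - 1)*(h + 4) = h^4 - 43*h^2/4 + 75*h/4 - 9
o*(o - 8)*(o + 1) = o^3 - 7*o^2 - 8*o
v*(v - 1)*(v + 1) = v^3 - v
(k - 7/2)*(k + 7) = k^2 + 7*k/2 - 49/2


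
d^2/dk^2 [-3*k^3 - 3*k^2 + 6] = -18*k - 6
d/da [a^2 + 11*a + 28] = 2*a + 11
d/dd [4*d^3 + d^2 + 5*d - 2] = 12*d^2 + 2*d + 5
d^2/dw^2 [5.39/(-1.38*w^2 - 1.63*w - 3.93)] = (20.529432*w^2 + 24.248532*w - 5.39*(2.76*w + 1.63)*(5.52*w + 3.26) + 58.464252)/(1.38*w^2 + 1.63*w + 3.93)^3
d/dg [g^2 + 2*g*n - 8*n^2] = 2*g + 2*n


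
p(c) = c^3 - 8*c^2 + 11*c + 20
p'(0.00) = 11.00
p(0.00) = 20.00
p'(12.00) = 251.00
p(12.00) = 728.00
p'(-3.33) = 97.55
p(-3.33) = -142.27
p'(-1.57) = 43.51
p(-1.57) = -20.86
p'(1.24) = -4.23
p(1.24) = 23.25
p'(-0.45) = 18.81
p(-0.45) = 13.34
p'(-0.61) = 21.88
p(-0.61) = 10.09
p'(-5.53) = 191.22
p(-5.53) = -454.59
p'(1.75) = -7.81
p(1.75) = 20.11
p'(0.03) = 10.52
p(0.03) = 20.32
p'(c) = 3*c^2 - 16*c + 11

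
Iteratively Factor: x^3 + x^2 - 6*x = (x)*(x^2 + x - 6) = x*(x + 3)*(x - 2)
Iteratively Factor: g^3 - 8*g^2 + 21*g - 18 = (g - 3)*(g^2 - 5*g + 6) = (g - 3)*(g - 2)*(g - 3)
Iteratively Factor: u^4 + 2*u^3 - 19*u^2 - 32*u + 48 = (u + 4)*(u^3 - 2*u^2 - 11*u + 12) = (u - 1)*(u + 4)*(u^2 - u - 12) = (u - 1)*(u + 3)*(u + 4)*(u - 4)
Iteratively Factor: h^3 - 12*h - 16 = (h - 4)*(h^2 + 4*h + 4) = (h - 4)*(h + 2)*(h + 2)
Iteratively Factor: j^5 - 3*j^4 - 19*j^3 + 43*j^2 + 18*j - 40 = (j - 1)*(j^4 - 2*j^3 - 21*j^2 + 22*j + 40) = (j - 1)*(j + 1)*(j^3 - 3*j^2 - 18*j + 40) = (j - 5)*(j - 1)*(j + 1)*(j^2 + 2*j - 8) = (j - 5)*(j - 1)*(j + 1)*(j + 4)*(j - 2)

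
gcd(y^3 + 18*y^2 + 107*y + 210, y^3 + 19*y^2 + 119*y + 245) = y^2 + 12*y + 35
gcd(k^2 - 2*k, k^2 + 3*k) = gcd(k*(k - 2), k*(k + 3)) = k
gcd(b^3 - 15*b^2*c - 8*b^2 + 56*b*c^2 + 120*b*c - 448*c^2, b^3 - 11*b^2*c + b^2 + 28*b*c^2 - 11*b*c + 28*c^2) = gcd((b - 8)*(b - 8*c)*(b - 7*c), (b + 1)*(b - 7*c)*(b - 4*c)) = b - 7*c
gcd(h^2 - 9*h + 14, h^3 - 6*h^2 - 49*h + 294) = h - 7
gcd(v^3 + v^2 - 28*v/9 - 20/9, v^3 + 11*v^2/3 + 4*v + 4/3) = v^2 + 8*v/3 + 4/3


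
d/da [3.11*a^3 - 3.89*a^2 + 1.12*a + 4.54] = 9.33*a^2 - 7.78*a + 1.12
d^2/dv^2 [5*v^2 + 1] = 10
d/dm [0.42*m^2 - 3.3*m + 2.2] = 0.84*m - 3.3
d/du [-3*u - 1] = -3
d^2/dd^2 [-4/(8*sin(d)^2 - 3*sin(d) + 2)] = 4*(256*sin(d)^4 - 72*sin(d)^3 - 439*sin(d)^2 + 150*sin(d) + 14)/(8*sin(d)^2 - 3*sin(d) + 2)^3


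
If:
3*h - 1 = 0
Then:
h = 1/3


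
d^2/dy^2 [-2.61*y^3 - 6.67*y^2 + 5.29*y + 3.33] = -15.66*y - 13.34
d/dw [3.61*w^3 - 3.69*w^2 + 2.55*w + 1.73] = 10.83*w^2 - 7.38*w + 2.55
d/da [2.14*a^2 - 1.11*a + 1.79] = 4.28*a - 1.11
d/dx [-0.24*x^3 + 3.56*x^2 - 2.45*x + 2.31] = -0.72*x^2 + 7.12*x - 2.45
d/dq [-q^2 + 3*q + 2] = 3 - 2*q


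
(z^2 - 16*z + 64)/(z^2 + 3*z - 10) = (z^2 - 16*z + 64)/(z^2 + 3*z - 10)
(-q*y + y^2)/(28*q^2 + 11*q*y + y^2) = y*(-q + y)/(28*q^2 + 11*q*y + y^2)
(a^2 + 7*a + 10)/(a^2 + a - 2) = (a + 5)/(a - 1)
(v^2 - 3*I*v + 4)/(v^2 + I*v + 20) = (v + I)/(v + 5*I)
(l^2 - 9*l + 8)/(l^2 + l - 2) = (l - 8)/(l + 2)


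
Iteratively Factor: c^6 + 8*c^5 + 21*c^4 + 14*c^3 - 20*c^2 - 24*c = (c - 1)*(c^5 + 9*c^4 + 30*c^3 + 44*c^2 + 24*c) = (c - 1)*(c + 2)*(c^4 + 7*c^3 + 16*c^2 + 12*c) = c*(c - 1)*(c + 2)*(c^3 + 7*c^2 + 16*c + 12) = c*(c - 1)*(c + 2)^2*(c^2 + 5*c + 6) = c*(c - 1)*(c + 2)^3*(c + 3)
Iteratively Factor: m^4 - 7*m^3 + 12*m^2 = (m)*(m^3 - 7*m^2 + 12*m) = m*(m - 4)*(m^2 - 3*m) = m*(m - 4)*(m - 3)*(m)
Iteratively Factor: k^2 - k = (k - 1)*(k)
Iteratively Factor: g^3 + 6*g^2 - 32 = (g - 2)*(g^2 + 8*g + 16) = (g - 2)*(g + 4)*(g + 4)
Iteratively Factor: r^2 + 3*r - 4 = (r + 4)*(r - 1)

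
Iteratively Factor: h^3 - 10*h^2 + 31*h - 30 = (h - 3)*(h^2 - 7*h + 10) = (h - 3)*(h - 2)*(h - 5)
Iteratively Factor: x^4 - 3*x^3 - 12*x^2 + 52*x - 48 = (x - 2)*(x^3 - x^2 - 14*x + 24) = (x - 3)*(x - 2)*(x^2 + 2*x - 8) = (x - 3)*(x - 2)*(x + 4)*(x - 2)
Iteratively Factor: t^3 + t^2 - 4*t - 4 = (t + 1)*(t^2 - 4) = (t - 2)*(t + 1)*(t + 2)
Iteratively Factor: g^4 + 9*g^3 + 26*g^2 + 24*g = (g + 4)*(g^3 + 5*g^2 + 6*g) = (g + 3)*(g + 4)*(g^2 + 2*g) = (g + 2)*(g + 3)*(g + 4)*(g)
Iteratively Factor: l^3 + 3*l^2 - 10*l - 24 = (l - 3)*(l^2 + 6*l + 8) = (l - 3)*(l + 2)*(l + 4)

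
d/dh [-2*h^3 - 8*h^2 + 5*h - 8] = -6*h^2 - 16*h + 5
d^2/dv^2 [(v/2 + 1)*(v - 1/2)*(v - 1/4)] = 3*v + 5/4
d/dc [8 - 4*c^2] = -8*c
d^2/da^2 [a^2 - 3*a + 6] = 2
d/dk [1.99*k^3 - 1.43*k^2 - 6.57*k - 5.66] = 5.97*k^2 - 2.86*k - 6.57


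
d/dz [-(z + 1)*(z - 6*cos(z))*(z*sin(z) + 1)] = -(z + 1)*(z - 6*cos(z))*(z*cos(z) + sin(z)) - (z + 1)*(z*sin(z) + 1)*(6*sin(z) + 1) - (z - 6*cos(z))*(z*sin(z) + 1)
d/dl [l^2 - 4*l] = 2*l - 4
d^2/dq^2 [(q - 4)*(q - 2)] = 2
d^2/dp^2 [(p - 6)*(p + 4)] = 2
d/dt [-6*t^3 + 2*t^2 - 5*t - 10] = -18*t^2 + 4*t - 5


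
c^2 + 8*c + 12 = (c + 2)*(c + 6)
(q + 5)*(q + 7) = q^2 + 12*q + 35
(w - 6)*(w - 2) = w^2 - 8*w + 12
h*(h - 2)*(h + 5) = h^3 + 3*h^2 - 10*h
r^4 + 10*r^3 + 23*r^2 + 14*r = r*(r + 1)*(r + 2)*(r + 7)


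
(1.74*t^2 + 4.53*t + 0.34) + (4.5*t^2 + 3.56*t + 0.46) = 6.24*t^2 + 8.09*t + 0.8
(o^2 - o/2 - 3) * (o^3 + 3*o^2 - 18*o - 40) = o^5 + 5*o^4/2 - 45*o^3/2 - 40*o^2 + 74*o + 120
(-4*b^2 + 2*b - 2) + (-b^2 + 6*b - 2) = -5*b^2 + 8*b - 4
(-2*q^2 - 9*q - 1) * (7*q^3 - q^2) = -14*q^5 - 61*q^4 + 2*q^3 + q^2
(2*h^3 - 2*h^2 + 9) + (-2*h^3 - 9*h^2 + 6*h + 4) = -11*h^2 + 6*h + 13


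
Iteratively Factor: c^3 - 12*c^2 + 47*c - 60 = (c - 3)*(c^2 - 9*c + 20) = (c - 5)*(c - 3)*(c - 4)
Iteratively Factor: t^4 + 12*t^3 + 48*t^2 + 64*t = (t)*(t^3 + 12*t^2 + 48*t + 64) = t*(t + 4)*(t^2 + 8*t + 16) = t*(t + 4)^2*(t + 4)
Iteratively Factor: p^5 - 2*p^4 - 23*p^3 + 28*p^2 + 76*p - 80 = (p - 2)*(p^4 - 23*p^2 - 18*p + 40) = (p - 2)*(p - 1)*(p^3 + p^2 - 22*p - 40) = (p - 5)*(p - 2)*(p - 1)*(p^2 + 6*p + 8) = (p - 5)*(p - 2)*(p - 1)*(p + 2)*(p + 4)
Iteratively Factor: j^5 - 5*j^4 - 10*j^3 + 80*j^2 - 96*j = (j - 3)*(j^4 - 2*j^3 - 16*j^2 + 32*j) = j*(j - 3)*(j^3 - 2*j^2 - 16*j + 32) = j*(j - 3)*(j - 2)*(j^2 - 16) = j*(j - 4)*(j - 3)*(j - 2)*(j + 4)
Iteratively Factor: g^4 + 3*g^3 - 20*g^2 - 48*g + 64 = (g + 4)*(g^3 - g^2 - 16*g + 16) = (g + 4)^2*(g^2 - 5*g + 4) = (g - 1)*(g + 4)^2*(g - 4)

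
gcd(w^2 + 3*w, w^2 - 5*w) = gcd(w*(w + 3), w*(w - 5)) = w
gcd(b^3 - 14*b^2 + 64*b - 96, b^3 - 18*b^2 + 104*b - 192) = b^2 - 10*b + 24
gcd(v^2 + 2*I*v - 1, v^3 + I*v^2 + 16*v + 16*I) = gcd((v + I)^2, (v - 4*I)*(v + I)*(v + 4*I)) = v + I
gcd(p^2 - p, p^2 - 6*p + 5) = p - 1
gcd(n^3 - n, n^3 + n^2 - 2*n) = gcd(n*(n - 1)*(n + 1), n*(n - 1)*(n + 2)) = n^2 - n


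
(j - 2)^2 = j^2 - 4*j + 4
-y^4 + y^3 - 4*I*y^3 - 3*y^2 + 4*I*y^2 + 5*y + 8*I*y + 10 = (y - 2)*(y + 5*I)*(I*y + 1)*(I*y + I)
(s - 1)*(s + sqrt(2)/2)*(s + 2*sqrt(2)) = s^3 - s^2 + 5*sqrt(2)*s^2/2 - 5*sqrt(2)*s/2 + 2*s - 2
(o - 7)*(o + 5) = o^2 - 2*o - 35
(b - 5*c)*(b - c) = b^2 - 6*b*c + 5*c^2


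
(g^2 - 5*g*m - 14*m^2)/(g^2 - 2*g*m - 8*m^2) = (g - 7*m)/(g - 4*m)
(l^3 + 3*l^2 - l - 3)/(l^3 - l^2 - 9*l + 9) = (l + 1)/(l - 3)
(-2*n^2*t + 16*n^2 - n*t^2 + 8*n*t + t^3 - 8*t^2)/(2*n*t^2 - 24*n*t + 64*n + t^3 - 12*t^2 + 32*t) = (-2*n^2 - n*t + t^2)/(2*n*t - 8*n + t^2 - 4*t)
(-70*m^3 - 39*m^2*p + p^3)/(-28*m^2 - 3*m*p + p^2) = (10*m^2 + 7*m*p + p^2)/(4*m + p)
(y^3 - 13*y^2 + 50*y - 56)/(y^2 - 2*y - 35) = (y^2 - 6*y + 8)/(y + 5)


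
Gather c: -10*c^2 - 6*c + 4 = -10*c^2 - 6*c + 4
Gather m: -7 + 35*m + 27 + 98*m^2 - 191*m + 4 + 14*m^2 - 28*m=112*m^2 - 184*m + 24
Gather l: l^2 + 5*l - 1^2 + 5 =l^2 + 5*l + 4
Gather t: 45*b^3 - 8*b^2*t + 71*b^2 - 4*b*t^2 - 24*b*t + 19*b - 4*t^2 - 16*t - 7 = 45*b^3 + 71*b^2 + 19*b + t^2*(-4*b - 4) + t*(-8*b^2 - 24*b - 16) - 7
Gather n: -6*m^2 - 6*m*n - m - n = -6*m^2 - m + n*(-6*m - 1)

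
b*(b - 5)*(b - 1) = b^3 - 6*b^2 + 5*b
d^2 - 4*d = d*(d - 4)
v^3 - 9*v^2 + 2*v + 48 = (v - 8)*(v - 3)*(v + 2)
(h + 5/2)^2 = h^2 + 5*h + 25/4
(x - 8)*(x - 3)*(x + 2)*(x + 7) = x^4 - 2*x^3 - 61*x^2 + 62*x + 336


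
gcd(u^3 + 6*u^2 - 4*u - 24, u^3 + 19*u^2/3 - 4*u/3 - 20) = u^2 + 8*u + 12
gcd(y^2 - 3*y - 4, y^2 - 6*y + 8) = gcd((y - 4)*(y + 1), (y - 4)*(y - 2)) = y - 4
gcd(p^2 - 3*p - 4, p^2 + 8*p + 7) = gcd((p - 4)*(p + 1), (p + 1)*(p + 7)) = p + 1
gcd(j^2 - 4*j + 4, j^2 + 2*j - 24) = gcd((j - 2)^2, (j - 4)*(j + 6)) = 1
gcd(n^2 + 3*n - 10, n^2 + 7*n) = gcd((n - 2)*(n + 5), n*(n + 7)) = 1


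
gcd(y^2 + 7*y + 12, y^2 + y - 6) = y + 3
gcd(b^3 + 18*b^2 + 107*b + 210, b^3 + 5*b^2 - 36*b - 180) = b^2 + 11*b + 30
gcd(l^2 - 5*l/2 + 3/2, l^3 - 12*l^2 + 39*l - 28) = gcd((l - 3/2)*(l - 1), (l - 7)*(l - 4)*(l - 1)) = l - 1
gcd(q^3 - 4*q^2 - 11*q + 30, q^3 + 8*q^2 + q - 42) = q^2 + q - 6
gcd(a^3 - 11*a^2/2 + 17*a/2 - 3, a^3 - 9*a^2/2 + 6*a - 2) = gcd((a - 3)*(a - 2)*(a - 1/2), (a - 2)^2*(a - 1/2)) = a^2 - 5*a/2 + 1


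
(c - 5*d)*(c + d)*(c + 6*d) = c^3 + 2*c^2*d - 29*c*d^2 - 30*d^3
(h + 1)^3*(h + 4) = h^4 + 7*h^3 + 15*h^2 + 13*h + 4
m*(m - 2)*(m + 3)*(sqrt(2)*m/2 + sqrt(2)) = sqrt(2)*m^4/2 + 3*sqrt(2)*m^3/2 - 2*sqrt(2)*m^2 - 6*sqrt(2)*m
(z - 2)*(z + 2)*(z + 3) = z^3 + 3*z^2 - 4*z - 12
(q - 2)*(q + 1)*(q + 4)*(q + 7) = q^4 + 10*q^3 + 15*q^2 - 50*q - 56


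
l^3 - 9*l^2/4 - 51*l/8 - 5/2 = (l - 4)*(l + 1/2)*(l + 5/4)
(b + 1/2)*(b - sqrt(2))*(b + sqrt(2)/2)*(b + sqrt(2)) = b^4 + b^3/2 + sqrt(2)*b^3/2 - 2*b^2 + sqrt(2)*b^2/4 - sqrt(2)*b - b - sqrt(2)/2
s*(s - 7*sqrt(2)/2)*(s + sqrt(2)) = s^3 - 5*sqrt(2)*s^2/2 - 7*s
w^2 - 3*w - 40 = (w - 8)*(w + 5)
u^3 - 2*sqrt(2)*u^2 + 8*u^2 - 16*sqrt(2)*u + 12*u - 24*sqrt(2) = (u + 2)*(u + 6)*(u - 2*sqrt(2))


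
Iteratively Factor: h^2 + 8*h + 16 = (h + 4)*(h + 4)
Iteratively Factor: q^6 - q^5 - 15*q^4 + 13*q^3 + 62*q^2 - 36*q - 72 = (q + 2)*(q^5 - 3*q^4 - 9*q^3 + 31*q^2 - 36) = (q + 2)*(q + 3)*(q^4 - 6*q^3 + 9*q^2 + 4*q - 12) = (q - 2)*(q + 2)*(q + 3)*(q^3 - 4*q^2 + q + 6) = (q - 2)^2*(q + 2)*(q + 3)*(q^2 - 2*q - 3) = (q - 2)^2*(q + 1)*(q + 2)*(q + 3)*(q - 3)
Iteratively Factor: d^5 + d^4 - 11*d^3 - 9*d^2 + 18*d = (d)*(d^4 + d^3 - 11*d^2 - 9*d + 18) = d*(d - 1)*(d^3 + 2*d^2 - 9*d - 18) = d*(d - 1)*(d + 3)*(d^2 - d - 6) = d*(d - 1)*(d + 2)*(d + 3)*(d - 3)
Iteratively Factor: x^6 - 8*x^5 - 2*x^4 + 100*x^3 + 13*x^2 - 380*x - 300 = (x - 5)*(x^5 - 3*x^4 - 17*x^3 + 15*x^2 + 88*x + 60) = (x - 5)^2*(x^4 + 2*x^3 - 7*x^2 - 20*x - 12) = (x - 5)^2*(x + 2)*(x^3 - 7*x - 6) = (x - 5)^2*(x + 2)^2*(x^2 - 2*x - 3) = (x - 5)^2*(x + 1)*(x + 2)^2*(x - 3)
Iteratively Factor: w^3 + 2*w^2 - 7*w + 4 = (w + 4)*(w^2 - 2*w + 1) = (w - 1)*(w + 4)*(w - 1)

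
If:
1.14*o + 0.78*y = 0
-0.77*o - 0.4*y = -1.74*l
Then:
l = -0.072897761645493*y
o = -0.684210526315789*y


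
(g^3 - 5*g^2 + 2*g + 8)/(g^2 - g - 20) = (-g^3 + 5*g^2 - 2*g - 8)/(-g^2 + g + 20)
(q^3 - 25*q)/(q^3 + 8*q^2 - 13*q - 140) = q*(q - 5)/(q^2 + 3*q - 28)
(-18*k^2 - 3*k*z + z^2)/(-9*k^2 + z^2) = (-6*k + z)/(-3*k + z)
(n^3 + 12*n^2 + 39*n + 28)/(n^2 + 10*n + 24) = (n^2 + 8*n + 7)/(n + 6)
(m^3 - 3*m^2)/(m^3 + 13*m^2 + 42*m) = m*(m - 3)/(m^2 + 13*m + 42)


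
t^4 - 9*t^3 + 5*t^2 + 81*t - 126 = (t - 7)*(t - 3)*(t - 2)*(t + 3)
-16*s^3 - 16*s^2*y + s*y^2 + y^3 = (-4*s + y)*(s + y)*(4*s + y)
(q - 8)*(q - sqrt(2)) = q^2 - 8*q - sqrt(2)*q + 8*sqrt(2)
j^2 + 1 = (j - I)*(j + I)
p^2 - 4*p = p*(p - 4)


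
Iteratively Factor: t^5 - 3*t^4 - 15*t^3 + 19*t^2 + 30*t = (t - 2)*(t^4 - t^3 - 17*t^2 - 15*t) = (t - 2)*(t + 1)*(t^3 - 2*t^2 - 15*t) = (t - 5)*(t - 2)*(t + 1)*(t^2 + 3*t) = (t - 5)*(t - 2)*(t + 1)*(t + 3)*(t)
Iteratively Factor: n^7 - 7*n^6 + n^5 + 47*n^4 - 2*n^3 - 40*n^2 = (n - 5)*(n^6 - 2*n^5 - 9*n^4 + 2*n^3 + 8*n^2) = n*(n - 5)*(n^5 - 2*n^4 - 9*n^3 + 2*n^2 + 8*n) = n*(n - 5)*(n + 2)*(n^4 - 4*n^3 - n^2 + 4*n) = n*(n - 5)*(n - 4)*(n + 2)*(n^3 - n) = n^2*(n - 5)*(n - 4)*(n + 2)*(n^2 - 1) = n^2*(n - 5)*(n - 4)*(n - 1)*(n + 2)*(n + 1)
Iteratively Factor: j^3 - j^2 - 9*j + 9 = (j - 1)*(j^2 - 9) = (j - 3)*(j - 1)*(j + 3)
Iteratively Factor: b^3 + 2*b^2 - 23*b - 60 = (b + 4)*(b^2 - 2*b - 15) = (b - 5)*(b + 4)*(b + 3)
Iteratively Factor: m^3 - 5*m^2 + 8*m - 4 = (m - 2)*(m^2 - 3*m + 2) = (m - 2)*(m - 1)*(m - 2)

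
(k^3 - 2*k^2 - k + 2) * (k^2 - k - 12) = k^5 - 3*k^4 - 11*k^3 + 27*k^2 + 10*k - 24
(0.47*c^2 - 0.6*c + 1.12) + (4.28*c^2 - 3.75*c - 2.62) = 4.75*c^2 - 4.35*c - 1.5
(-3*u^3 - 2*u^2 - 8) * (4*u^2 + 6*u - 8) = -12*u^5 - 26*u^4 + 12*u^3 - 16*u^2 - 48*u + 64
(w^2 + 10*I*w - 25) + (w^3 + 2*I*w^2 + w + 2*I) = w^3 + w^2 + 2*I*w^2 + w + 10*I*w - 25 + 2*I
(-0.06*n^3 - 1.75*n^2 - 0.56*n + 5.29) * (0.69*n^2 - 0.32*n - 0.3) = -0.0414*n^5 - 1.1883*n^4 + 0.1916*n^3 + 4.3543*n^2 - 1.5248*n - 1.587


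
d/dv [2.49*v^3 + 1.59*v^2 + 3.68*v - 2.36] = 7.47*v^2 + 3.18*v + 3.68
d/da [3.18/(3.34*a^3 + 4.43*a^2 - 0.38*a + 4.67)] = (-31.8636*a^2 - 28.1748*a + 1.2084)/(3.34*a^3 + 4.43*a^2 - 0.38*a + 4.67)^2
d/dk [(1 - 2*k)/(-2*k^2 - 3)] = 2*(-2*k^2 + 2*k + 3)/(4*k^4 + 12*k^2 + 9)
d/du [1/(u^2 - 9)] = -2*u/(u^2 - 9)^2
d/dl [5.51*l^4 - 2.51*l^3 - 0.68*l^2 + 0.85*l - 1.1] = 22.04*l^3 - 7.53*l^2 - 1.36*l + 0.85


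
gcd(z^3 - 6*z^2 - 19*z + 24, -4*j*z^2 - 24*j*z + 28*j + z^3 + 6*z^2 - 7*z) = z - 1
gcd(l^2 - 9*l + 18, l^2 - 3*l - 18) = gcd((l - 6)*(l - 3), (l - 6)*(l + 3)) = l - 6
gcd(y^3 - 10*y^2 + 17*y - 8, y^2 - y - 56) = y - 8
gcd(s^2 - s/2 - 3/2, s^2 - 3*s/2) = s - 3/2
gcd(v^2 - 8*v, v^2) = v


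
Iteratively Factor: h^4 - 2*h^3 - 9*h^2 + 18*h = (h - 3)*(h^3 + h^2 - 6*h) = h*(h - 3)*(h^2 + h - 6) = h*(h - 3)*(h + 3)*(h - 2)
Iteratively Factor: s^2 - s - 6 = (s + 2)*(s - 3)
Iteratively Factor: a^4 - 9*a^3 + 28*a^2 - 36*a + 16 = (a - 1)*(a^3 - 8*a^2 + 20*a - 16) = (a - 2)*(a - 1)*(a^2 - 6*a + 8) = (a - 4)*(a - 2)*(a - 1)*(a - 2)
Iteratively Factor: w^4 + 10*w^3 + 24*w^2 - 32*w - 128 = (w + 4)*(w^3 + 6*w^2 - 32) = (w - 2)*(w + 4)*(w^2 + 8*w + 16) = (w - 2)*(w + 4)^2*(w + 4)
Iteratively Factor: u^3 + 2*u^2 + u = (u)*(u^2 + 2*u + 1) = u*(u + 1)*(u + 1)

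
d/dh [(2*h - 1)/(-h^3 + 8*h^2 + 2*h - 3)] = (4*h^3 - 19*h^2 + 16*h - 4)/(h^6 - 16*h^5 + 60*h^4 + 38*h^3 - 44*h^2 - 12*h + 9)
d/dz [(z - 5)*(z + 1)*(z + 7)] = 3*z^2 + 6*z - 33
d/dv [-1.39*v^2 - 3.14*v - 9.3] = -2.78*v - 3.14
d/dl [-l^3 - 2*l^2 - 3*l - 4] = -3*l^2 - 4*l - 3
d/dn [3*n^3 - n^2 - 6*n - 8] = 9*n^2 - 2*n - 6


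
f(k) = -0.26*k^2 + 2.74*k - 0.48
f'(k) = 2.74 - 0.52*k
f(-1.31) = -4.52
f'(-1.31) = 3.42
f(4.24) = 6.46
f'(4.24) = 0.54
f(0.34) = 0.42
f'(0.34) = 2.56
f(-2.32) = -8.24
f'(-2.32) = 3.95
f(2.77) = 5.11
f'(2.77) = 1.30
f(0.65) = 1.19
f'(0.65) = 2.40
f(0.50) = 0.82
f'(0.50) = 2.48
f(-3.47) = -13.12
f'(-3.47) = 4.54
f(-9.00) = -46.20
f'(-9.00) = 7.42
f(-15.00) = -100.08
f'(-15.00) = 10.54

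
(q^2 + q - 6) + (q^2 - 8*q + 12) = 2*q^2 - 7*q + 6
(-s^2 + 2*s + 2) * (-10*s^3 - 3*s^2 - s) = 10*s^5 - 17*s^4 - 25*s^3 - 8*s^2 - 2*s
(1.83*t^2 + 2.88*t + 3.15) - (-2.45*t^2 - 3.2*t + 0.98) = 4.28*t^2 + 6.08*t + 2.17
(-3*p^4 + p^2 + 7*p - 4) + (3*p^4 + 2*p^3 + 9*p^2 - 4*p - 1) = 2*p^3 + 10*p^2 + 3*p - 5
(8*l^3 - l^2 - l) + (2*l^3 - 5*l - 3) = 10*l^3 - l^2 - 6*l - 3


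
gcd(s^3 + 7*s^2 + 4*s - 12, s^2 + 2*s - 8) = 1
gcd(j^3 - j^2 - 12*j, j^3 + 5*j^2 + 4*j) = j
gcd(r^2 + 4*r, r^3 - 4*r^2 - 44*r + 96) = 1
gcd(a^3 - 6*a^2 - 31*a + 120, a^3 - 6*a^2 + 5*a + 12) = a - 3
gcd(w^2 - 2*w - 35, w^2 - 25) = w + 5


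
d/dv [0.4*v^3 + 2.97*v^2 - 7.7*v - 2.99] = 1.2*v^2 + 5.94*v - 7.7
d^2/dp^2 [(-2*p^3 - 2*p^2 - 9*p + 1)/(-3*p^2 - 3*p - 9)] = 2*(3*p^3 - 3*p^2 - 30*p - 7)/(3*(p^6 + 3*p^5 + 12*p^4 + 19*p^3 + 36*p^2 + 27*p + 27))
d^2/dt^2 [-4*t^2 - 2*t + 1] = -8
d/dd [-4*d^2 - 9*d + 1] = -8*d - 9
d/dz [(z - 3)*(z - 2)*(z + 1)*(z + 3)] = 4*z^3 - 3*z^2 - 22*z + 9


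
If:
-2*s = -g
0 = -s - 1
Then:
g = -2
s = -1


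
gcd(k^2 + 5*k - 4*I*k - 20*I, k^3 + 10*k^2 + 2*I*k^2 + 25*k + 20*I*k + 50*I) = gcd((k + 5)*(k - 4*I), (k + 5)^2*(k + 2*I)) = k + 5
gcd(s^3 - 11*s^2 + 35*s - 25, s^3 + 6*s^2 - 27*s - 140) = s - 5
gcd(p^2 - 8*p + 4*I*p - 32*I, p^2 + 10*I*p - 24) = p + 4*I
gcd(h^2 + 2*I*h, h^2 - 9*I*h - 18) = 1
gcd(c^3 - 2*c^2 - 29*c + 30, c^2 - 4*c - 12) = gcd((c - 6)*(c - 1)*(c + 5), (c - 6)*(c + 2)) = c - 6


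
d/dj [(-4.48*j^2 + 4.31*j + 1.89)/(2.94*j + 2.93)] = (-13.1712*j^2 - 26.2528*j + 7.0717)/(8.6436*j^2 + 17.2284*j + 8.5849)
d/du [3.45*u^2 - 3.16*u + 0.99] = 6.9*u - 3.16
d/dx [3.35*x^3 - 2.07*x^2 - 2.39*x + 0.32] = 10.05*x^2 - 4.14*x - 2.39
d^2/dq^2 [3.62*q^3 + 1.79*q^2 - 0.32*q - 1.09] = 21.72*q + 3.58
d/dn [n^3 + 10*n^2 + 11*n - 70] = 3*n^2 + 20*n + 11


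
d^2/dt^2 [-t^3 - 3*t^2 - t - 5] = -6*t - 6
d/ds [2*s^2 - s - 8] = 4*s - 1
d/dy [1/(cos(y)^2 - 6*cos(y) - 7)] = 2*(cos(y) - 3)*sin(y)/(sin(y)^2 + 6*cos(y) + 6)^2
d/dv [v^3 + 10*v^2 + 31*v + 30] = 3*v^2 + 20*v + 31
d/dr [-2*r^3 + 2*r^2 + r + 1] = -6*r^2 + 4*r + 1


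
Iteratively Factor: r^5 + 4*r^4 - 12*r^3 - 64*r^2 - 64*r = (r)*(r^4 + 4*r^3 - 12*r^2 - 64*r - 64) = r*(r + 2)*(r^3 + 2*r^2 - 16*r - 32) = r*(r + 2)*(r + 4)*(r^2 - 2*r - 8) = r*(r - 4)*(r + 2)*(r + 4)*(r + 2)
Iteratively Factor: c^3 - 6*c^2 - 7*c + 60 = (c + 3)*(c^2 - 9*c + 20) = (c - 4)*(c + 3)*(c - 5)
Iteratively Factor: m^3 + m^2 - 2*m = (m)*(m^2 + m - 2) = m*(m + 2)*(m - 1)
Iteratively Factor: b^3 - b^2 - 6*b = (b + 2)*(b^2 - 3*b) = (b - 3)*(b + 2)*(b)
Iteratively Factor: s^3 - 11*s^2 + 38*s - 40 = (s - 5)*(s^2 - 6*s + 8) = (s - 5)*(s - 2)*(s - 4)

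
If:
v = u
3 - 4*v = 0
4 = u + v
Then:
No Solution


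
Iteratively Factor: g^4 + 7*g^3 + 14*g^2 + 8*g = (g + 2)*(g^3 + 5*g^2 + 4*g) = (g + 2)*(g + 4)*(g^2 + g) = g*(g + 2)*(g + 4)*(g + 1)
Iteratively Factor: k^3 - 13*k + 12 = (k + 4)*(k^2 - 4*k + 3) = (k - 1)*(k + 4)*(k - 3)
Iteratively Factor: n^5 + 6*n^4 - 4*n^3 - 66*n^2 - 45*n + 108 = (n - 1)*(n^4 + 7*n^3 + 3*n^2 - 63*n - 108) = (n - 1)*(n + 3)*(n^3 + 4*n^2 - 9*n - 36) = (n - 3)*(n - 1)*(n + 3)*(n^2 + 7*n + 12) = (n - 3)*(n - 1)*(n + 3)^2*(n + 4)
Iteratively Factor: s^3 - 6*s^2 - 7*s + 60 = (s + 3)*(s^2 - 9*s + 20) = (s - 5)*(s + 3)*(s - 4)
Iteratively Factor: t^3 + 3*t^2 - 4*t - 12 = (t + 2)*(t^2 + t - 6) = (t + 2)*(t + 3)*(t - 2)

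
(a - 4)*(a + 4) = a^2 - 16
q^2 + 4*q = q*(q + 4)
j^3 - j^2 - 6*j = j*(j - 3)*(j + 2)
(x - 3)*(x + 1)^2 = x^3 - x^2 - 5*x - 3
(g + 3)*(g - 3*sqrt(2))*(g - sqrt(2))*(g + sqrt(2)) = g^4 - 3*sqrt(2)*g^3 + 3*g^3 - 9*sqrt(2)*g^2 - 2*g^2 - 6*g + 6*sqrt(2)*g + 18*sqrt(2)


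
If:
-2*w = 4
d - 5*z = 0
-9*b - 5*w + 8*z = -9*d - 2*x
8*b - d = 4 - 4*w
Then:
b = 5*z/8 + 3/2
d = 5*z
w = -2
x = 7/4 - 379*z/16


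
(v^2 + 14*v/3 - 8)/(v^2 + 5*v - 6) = (v - 4/3)/(v - 1)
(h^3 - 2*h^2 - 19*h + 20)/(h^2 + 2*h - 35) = (h^2 + 3*h - 4)/(h + 7)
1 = 1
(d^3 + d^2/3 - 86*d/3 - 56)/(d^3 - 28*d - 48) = (d + 7/3)/(d + 2)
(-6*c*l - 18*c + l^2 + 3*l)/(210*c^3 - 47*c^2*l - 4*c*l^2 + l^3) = (-l - 3)/(35*c^2 - 2*c*l - l^2)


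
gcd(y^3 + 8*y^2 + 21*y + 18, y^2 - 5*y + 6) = 1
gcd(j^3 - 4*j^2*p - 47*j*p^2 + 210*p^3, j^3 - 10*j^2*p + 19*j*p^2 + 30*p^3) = j^2 - 11*j*p + 30*p^2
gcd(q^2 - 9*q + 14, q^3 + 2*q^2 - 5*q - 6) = q - 2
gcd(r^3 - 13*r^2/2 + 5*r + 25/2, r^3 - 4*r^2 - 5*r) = r^2 - 4*r - 5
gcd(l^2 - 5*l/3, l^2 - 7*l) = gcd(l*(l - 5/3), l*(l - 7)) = l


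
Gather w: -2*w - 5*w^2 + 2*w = -5*w^2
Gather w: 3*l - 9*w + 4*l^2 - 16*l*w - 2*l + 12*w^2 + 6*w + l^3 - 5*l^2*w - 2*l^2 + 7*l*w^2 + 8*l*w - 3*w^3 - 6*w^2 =l^3 + 2*l^2 + l - 3*w^3 + w^2*(7*l + 6) + w*(-5*l^2 - 8*l - 3)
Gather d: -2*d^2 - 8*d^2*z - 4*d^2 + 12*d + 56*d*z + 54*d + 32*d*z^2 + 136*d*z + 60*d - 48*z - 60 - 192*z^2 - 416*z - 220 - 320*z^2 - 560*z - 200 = d^2*(-8*z - 6) + d*(32*z^2 + 192*z + 126) - 512*z^2 - 1024*z - 480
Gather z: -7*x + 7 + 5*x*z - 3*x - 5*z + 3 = -10*x + z*(5*x - 5) + 10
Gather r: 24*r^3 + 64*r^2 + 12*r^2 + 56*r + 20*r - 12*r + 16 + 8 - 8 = 24*r^3 + 76*r^2 + 64*r + 16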